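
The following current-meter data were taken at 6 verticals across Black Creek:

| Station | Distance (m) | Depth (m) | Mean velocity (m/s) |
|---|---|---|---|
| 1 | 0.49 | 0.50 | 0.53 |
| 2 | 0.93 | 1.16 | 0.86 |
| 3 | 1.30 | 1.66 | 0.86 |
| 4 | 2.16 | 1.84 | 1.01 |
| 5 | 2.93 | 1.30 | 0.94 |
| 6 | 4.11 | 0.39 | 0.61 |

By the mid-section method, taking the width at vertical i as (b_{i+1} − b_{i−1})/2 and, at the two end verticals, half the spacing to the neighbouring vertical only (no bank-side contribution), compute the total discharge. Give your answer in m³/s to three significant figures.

w_1 = (0.93 − 0.49)/2 = 0.22 m; q_1 = 0.53 × 0.50 × 0.22 = 0.05830 m³/s
w_2 = (1.30 − 0.49)/2 = 0.405 m; q_2 = 0.86 × 1.16 × 0.405 = 0.4040 m³/s
w_3 = (2.16 − 0.93)/2 = 0.615 m; q_3 = 0.86 × 1.66 × 0.615 = 0.8780 m³/s
w_4 = (2.93 − 1.30)/2 = 0.815 m; q_4 = 1.01 × 1.84 × 0.815 = 1.515 m³/s
w_5 = (4.11 − 2.16)/2 = 0.975 m; q_5 = 0.94 × 1.30 × 0.975 = 1.191 m³/s
w_6 = (4.11 − 2.93)/2 = 0.59 m; q_6 = 0.61 × 0.39 × 0.59 = 0.1404 m³/s
Q = Σ qᵢ = 4.187 m³/s

4.19 m³/s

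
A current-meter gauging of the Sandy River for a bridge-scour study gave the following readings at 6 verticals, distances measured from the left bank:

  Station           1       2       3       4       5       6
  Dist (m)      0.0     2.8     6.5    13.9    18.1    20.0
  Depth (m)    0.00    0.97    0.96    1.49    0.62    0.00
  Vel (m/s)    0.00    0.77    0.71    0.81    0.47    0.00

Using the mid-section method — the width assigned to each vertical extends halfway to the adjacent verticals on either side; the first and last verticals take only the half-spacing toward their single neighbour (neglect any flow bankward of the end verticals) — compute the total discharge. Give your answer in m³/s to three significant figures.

14.1 m³/s

w_2 = (6.5 − 0.0)/2 = 3.25 m; q_2 = 0.77 × 0.97 × 3.25 = 2.427 m³/s
w_3 = (13.9 − 2.8)/2 = 5.55 m; q_3 = 0.71 × 0.96 × 5.55 = 3.783 m³/s
w_4 = (18.1 − 6.5)/2 = 5.8 m; q_4 = 0.81 × 1.49 × 5.8 = 7.000 m³/s
w_5 = (20.0 − 13.9)/2 = 3.05 m; q_5 = 0.47 × 0.62 × 3.05 = 0.8888 m³/s
Stations 1, 6 contribute zero (depth or velocity is 0).
Q = Σ qᵢ = 14.10 m³/s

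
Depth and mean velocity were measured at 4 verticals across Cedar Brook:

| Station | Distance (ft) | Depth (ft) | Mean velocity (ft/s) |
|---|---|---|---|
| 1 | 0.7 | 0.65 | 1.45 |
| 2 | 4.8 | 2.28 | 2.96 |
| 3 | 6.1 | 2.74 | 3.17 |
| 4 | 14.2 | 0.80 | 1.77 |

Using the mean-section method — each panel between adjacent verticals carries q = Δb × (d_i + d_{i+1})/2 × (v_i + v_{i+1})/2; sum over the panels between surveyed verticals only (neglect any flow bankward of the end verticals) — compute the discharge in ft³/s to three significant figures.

58.7 ft³/s

Panel 1-2: Δb = 4.1 ft, d̄ = (0.65+2.28)/2 = 1.465, v̄ = (1.45+2.96)/2 = 2.205 → q = 4.1×1.465×2.205 = 13.24 ft³/s
Panel 2-3: Δb = 1.3 ft, d̄ = (2.28+2.74)/2 = 2.51, v̄ = (2.96+3.17)/2 = 3.065 → q = 1.3×2.51×3.065 = 10.00 ft³/s
Panel 3-4: Δb = 8.1 ft, d̄ = (2.74+0.80)/2 = 1.77, v̄ = (3.17+1.77)/2 = 2.47 → q = 8.1×1.77×2.47 = 35.41 ft³/s
Q = Σ q = 58.66 ft³/s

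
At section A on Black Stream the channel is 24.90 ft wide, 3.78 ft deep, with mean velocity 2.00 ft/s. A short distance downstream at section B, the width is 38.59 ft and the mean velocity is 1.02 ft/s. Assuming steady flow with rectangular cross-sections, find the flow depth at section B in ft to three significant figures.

Q = A₁V₁ = (24.90×3.78) × 2.00 = 188.2 ft³/s
d₂ = Q/(b₂ V₂) = 188.2/(38.59×1.02) = 4.782 ft

4.78 ft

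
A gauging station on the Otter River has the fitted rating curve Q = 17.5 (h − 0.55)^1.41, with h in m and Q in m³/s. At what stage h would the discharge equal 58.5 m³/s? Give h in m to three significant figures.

h − h₀ = (Q/C)^(1/b) = (58.5/17.5)^(1/1.41) = 2.354 m
h = 0.55 + 2.354 = 2.904 m

2.90 m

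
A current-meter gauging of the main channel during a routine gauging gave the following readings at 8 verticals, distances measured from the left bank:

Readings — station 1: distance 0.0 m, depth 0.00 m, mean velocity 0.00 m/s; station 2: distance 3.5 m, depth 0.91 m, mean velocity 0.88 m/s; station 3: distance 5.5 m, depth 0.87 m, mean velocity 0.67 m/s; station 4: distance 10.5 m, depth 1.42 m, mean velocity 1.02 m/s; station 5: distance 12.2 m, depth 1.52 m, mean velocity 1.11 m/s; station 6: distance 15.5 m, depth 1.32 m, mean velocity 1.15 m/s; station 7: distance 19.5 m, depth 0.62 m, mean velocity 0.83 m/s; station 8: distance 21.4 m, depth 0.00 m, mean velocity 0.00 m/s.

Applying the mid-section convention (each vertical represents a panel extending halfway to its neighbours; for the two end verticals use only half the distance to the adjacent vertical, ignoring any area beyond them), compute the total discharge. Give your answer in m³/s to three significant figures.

w_2 = (5.5 − 0.0)/2 = 2.75 m; q_2 = 0.88 × 0.91 × 2.75 = 2.202 m³/s
w_3 = (10.5 − 3.5)/2 = 3.5 m; q_3 = 0.67 × 0.87 × 3.5 = 2.040 m³/s
w_4 = (12.2 − 5.5)/2 = 3.35 m; q_4 = 1.02 × 1.42 × 3.35 = 4.852 m³/s
w_5 = (15.5 − 10.5)/2 = 2.5 m; q_5 = 1.11 × 1.52 × 2.5 = 4.218 m³/s
w_6 = (19.5 − 12.2)/2 = 3.65 m; q_6 = 1.15 × 1.32 × 3.65 = 5.541 m³/s
w_7 = (21.4 − 15.5)/2 = 2.95 m; q_7 = 0.83 × 0.62 × 2.95 = 1.518 m³/s
Stations 1, 8 contribute zero (depth or velocity is 0).
Q = Σ qᵢ = 20.37 m³/s

20.4 m³/s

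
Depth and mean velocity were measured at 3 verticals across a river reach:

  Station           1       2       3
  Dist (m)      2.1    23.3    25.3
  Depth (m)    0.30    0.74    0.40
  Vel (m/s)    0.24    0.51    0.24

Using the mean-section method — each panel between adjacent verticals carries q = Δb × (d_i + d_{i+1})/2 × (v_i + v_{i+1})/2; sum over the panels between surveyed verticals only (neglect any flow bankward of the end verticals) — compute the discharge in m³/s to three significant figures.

4.56 m³/s

Panel 1-2: Δb = 21.2 m, d̄ = (0.30+0.74)/2 = 0.52, v̄ = (0.24+0.51)/2 = 0.375 → q = 21.2×0.52×0.375 = 4.134 m³/s
Panel 2-3: Δb = 2 m, d̄ = (0.74+0.40)/2 = 0.57, v̄ = (0.51+0.24)/2 = 0.375 → q = 2×0.57×0.375 = 0.4275 m³/s
Q = Σ q = 4.562 m³/s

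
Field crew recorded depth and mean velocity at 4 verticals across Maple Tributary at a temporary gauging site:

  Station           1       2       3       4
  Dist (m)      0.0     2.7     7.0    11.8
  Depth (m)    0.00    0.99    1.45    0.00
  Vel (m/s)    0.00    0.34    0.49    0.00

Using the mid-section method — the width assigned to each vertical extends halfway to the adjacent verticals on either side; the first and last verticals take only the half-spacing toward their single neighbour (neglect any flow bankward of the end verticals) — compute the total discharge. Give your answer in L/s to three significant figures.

4410 L/s

w_2 = (7.0 − 0.0)/2 = 3.5 m; q_2 = 0.34 × 0.99 × 3.5 = 1.178 m³/s
w_3 = (11.8 − 2.7)/2 = 4.55 m; q_3 = 0.49 × 1.45 × 4.55 = 3.233 m³/s
Stations 1, 4 contribute zero (depth or velocity is 0).
Q = Σ qᵢ = 4.411 m³/s
= 4.411 × 1000 = 4411 L/s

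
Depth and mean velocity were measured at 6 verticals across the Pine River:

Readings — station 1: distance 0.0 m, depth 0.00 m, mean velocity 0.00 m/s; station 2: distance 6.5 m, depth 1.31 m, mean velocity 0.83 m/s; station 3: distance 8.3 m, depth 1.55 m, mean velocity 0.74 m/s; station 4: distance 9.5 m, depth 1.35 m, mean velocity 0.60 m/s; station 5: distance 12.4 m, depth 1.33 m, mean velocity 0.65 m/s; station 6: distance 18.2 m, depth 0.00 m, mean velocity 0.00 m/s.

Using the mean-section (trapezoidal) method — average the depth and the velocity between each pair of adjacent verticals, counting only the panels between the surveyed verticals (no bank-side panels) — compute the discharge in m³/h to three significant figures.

Panel 1-2: Δb = 6.5 m, d̄ = (0.00+1.31)/2 = 0.655, v̄ = (0.00+0.83)/2 = 0.415 → q = 6.5×0.655×0.415 = 1.767 m³/s
Panel 2-3: Δb = 1.8 m, d̄ = (1.31+1.55)/2 = 1.43, v̄ = (0.83+0.74)/2 = 0.785 → q = 1.8×1.43×0.785 = 2.021 m³/s
Panel 3-4: Δb = 1.2 m, d̄ = (1.55+1.35)/2 = 1.45, v̄ = (0.74+0.60)/2 = 0.67 → q = 1.2×1.45×0.67 = 1.166 m³/s
Panel 4-5: Δb = 2.9 m, d̄ = (1.35+1.33)/2 = 1.34, v̄ = (0.60+0.65)/2 = 0.625 → q = 2.9×1.34×0.625 = 2.429 m³/s
Panel 5-6: Δb = 5.8 m, d̄ = (1.33+0.00)/2 = 0.665, v̄ = (0.65+0.00)/2 = 0.325 → q = 5.8×0.665×0.325 = 1.254 m³/s
Q = Σ q = 8.636 m³/s
= 8.636 × 3600 = 31090 m³/h

31100 m³/h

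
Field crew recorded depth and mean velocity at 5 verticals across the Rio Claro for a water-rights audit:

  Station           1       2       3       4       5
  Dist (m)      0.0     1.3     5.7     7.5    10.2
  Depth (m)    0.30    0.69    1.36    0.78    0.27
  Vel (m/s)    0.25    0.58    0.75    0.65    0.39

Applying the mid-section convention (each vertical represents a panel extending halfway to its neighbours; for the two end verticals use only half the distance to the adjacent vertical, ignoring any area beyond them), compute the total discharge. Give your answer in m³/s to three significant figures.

5.63 m³/s

w_1 = (1.3 − 0.0)/2 = 0.65 m; q_1 = 0.25 × 0.30 × 0.65 = 0.04875 m³/s
w_2 = (5.7 − 0.0)/2 = 2.85 m; q_2 = 0.58 × 0.69 × 2.85 = 1.141 m³/s
w_3 = (7.5 − 1.3)/2 = 3.1 m; q_3 = 0.75 × 1.36 × 3.1 = 3.162 m³/s
w_4 = (10.2 − 5.7)/2 = 2.25 m; q_4 = 0.65 × 0.78 × 2.25 = 1.141 m³/s
w_5 = (10.2 − 7.5)/2 = 1.35 m; q_5 = 0.39 × 0.27 × 1.35 = 0.1422 m³/s
Q = Σ qᵢ = 5.634 m³/s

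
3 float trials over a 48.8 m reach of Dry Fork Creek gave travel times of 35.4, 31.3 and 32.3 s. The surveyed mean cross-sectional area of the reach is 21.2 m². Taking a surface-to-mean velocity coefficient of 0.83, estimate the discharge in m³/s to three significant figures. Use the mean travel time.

26.0 m³/s

t̄ = (35.4 + 31.3 + 32.3) / 3 = 33 s
v_surface = L / t̄ = 48.8 / 33 = 1.479 m/s
v_mean = 0.83 × 1.479 = 1.227 m/s
Q = A × v_mean = 21.2 × 1.227 = 26.02 m³/s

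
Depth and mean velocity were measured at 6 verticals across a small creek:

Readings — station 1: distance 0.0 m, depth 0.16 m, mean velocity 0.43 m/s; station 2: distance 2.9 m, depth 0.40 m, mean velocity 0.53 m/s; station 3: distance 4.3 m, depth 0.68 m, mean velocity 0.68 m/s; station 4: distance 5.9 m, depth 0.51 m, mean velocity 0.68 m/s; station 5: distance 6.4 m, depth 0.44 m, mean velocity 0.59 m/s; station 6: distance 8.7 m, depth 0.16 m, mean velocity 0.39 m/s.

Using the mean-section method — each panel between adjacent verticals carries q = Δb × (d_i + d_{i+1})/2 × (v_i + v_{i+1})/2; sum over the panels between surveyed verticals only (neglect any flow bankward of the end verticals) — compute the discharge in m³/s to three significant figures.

1.98 m³/s

Panel 1-2: Δb = 2.9 m, d̄ = (0.16+0.40)/2 = 0.28, v̄ = (0.43+0.53)/2 = 0.48 → q = 2.9×0.28×0.48 = 0.3898 m³/s
Panel 2-3: Δb = 1.4 m, d̄ = (0.40+0.68)/2 = 0.54, v̄ = (0.53+0.68)/2 = 0.605 → q = 1.4×0.54×0.605 = 0.4574 m³/s
Panel 3-4: Δb = 1.6 m, d̄ = (0.68+0.51)/2 = 0.595, v̄ = (0.68+0.68)/2 = 0.68 → q = 1.6×0.595×0.68 = 0.6474 m³/s
Panel 4-5: Δb = 0.5 m, d̄ = (0.51+0.44)/2 = 0.475, v̄ = (0.68+0.59)/2 = 0.635 → q = 0.5×0.475×0.635 = 0.1508 m³/s
Panel 5-6: Δb = 2.3 m, d̄ = (0.44+0.16)/2 = 0.3, v̄ = (0.59+0.39)/2 = 0.49 → q = 2.3×0.3×0.49 = 0.3381 m³/s
Q = Σ q = 1.983 m³/s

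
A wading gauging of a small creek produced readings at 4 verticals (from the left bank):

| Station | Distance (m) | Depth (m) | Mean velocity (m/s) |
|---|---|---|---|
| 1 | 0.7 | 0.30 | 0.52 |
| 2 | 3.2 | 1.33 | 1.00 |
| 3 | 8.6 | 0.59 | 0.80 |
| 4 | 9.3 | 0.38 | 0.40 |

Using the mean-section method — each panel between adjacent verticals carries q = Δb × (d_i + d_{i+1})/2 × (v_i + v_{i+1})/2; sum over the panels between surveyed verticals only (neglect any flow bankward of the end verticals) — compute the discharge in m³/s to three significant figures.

Panel 1-2: Δb = 2.5 m, d̄ = (0.30+1.33)/2 = 0.815, v̄ = (0.52+1.00)/2 = 0.76 → q = 2.5×0.815×0.76 = 1.549 m³/s
Panel 2-3: Δb = 5.4 m, d̄ = (1.33+0.59)/2 = 0.96, v̄ = (1.00+0.80)/2 = 0.9 → q = 5.4×0.96×0.9 = 4.666 m³/s
Panel 3-4: Δb = 0.7 m, d̄ = (0.59+0.38)/2 = 0.485, v̄ = (0.80+0.40)/2 = 0.6 → q = 0.7×0.485×0.6 = 0.2037 m³/s
Q = Σ q = 6.418 m³/s

6.42 m³/s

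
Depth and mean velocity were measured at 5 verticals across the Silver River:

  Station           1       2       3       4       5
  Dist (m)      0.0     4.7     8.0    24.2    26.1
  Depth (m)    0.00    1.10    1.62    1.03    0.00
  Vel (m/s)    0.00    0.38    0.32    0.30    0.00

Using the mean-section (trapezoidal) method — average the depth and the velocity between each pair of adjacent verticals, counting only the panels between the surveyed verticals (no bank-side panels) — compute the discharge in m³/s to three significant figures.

8.86 m³/s

Panel 1-2: Δb = 4.7 m, d̄ = (0.00+1.10)/2 = 0.55, v̄ = (0.00+0.38)/2 = 0.19 → q = 4.7×0.55×0.19 = 0.4912 m³/s
Panel 2-3: Δb = 3.3 m, d̄ = (1.10+1.62)/2 = 1.36, v̄ = (0.38+0.32)/2 = 0.35 → q = 3.3×1.36×0.35 = 1.571 m³/s
Panel 3-4: Δb = 16.2 m, d̄ = (1.62+1.03)/2 = 1.325, v̄ = (0.32+0.30)/2 = 0.31 → q = 16.2×1.325×0.31 = 6.654 m³/s
Panel 4-5: Δb = 1.9 m, d̄ = (1.03+0.00)/2 = 0.515, v̄ = (0.30+0.00)/2 = 0.15 → q = 1.9×0.515×0.15 = 0.1468 m³/s
Q = Σ q = 8.863 m³/s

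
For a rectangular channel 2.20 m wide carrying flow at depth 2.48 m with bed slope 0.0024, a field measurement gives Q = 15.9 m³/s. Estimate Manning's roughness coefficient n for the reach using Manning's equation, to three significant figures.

0.0140

A = b·y = 2.20 × 2.48 = 5.456 m²
P = b + 2y = 2.20 + 2×2.48 = 7.160 m
R = A/P = 5.456/7.160 = 0.7620 m
n = (1/Q)·A·R^(2/3)·S^(1/2) = (1/15.9) × 5.456 × 0.8343 × 0.04899 = 0.01402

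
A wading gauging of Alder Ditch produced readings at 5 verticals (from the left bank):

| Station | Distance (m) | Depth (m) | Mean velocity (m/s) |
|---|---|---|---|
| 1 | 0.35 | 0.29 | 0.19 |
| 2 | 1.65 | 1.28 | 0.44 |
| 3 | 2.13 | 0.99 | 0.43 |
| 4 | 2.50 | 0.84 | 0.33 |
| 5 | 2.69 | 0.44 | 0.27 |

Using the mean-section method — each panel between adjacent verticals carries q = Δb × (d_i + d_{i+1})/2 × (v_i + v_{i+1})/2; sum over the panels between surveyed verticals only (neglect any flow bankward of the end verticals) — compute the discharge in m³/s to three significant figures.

0.724 m³/s

Panel 1-2: Δb = 1.3 m, d̄ = (0.29+1.28)/2 = 0.785, v̄ = (0.19+0.44)/2 = 0.315 → q = 1.3×0.785×0.315 = 0.3215 m³/s
Panel 2-3: Δb = 0.48 m, d̄ = (1.28+0.99)/2 = 1.135, v̄ = (0.44+0.43)/2 = 0.435 → q = 0.48×1.135×0.435 = 0.2370 m³/s
Panel 3-4: Δb = 0.37 m, d̄ = (0.99+0.84)/2 = 0.915, v̄ = (0.43+0.33)/2 = 0.38 → q = 0.37×0.915×0.38 = 0.1286 m³/s
Panel 4-5: Δb = 0.19 m, d̄ = (0.84+0.44)/2 = 0.64, v̄ = (0.33+0.27)/2 = 0.3 → q = 0.19×0.64×0.3 = 0.03648 m³/s
Q = Σ q = 0.7236 m³/s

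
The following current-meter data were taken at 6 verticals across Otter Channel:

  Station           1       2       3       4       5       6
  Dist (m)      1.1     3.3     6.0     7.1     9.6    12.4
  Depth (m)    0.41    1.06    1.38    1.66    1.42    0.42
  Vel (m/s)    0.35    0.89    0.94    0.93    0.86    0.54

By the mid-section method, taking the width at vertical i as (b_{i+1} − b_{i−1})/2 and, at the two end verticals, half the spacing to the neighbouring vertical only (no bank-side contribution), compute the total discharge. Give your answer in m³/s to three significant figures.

11.3 m³/s

w_1 = (3.3 − 1.1)/2 = 1.1 m; q_1 = 0.35 × 0.41 × 1.1 = 0.1579 m³/s
w_2 = (6.0 − 1.1)/2 = 2.45 m; q_2 = 0.89 × 1.06 × 2.45 = 2.311 m³/s
w_3 = (7.1 − 3.3)/2 = 1.9 m; q_3 = 0.94 × 1.38 × 1.9 = 2.465 m³/s
w_4 = (9.6 − 6.0)/2 = 1.8 m; q_4 = 0.93 × 1.66 × 1.8 = 2.779 m³/s
w_5 = (12.4 − 7.1)/2 = 2.65 m; q_5 = 0.86 × 1.42 × 2.65 = 3.236 m³/s
w_6 = (12.4 − 9.6)/2 = 1.4 m; q_6 = 0.54 × 0.42 × 1.4 = 0.3175 m³/s
Q = Σ qᵢ = 11.27 m³/s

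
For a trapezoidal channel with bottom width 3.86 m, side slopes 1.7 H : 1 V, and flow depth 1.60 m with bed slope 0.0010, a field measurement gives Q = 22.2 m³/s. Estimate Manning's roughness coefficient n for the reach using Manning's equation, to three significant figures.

A = (b + z·y)·y = (3.86 + 1.7×1.60)×1.60 = 10.53 m²
P = b + 2y√(1+z²) = 3.86 + 2×1.60×√(1+1.7²) = 10.17 m
R = A/P = 10.53/10.17 = 1.035 m
n = (1/Q)·A·R^(2/3)·S^(1/2) = (1/22.2) × 10.53 × 1.023 × 0.03162 = 0.01535

0.0153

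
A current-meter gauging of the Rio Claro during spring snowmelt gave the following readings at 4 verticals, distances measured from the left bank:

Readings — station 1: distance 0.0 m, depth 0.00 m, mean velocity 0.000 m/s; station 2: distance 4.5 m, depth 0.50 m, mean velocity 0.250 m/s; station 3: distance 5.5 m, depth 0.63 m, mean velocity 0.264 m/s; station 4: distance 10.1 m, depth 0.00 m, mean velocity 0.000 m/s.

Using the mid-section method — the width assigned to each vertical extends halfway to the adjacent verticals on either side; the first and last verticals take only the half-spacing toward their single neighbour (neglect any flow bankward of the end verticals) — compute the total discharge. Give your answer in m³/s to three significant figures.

w_2 = (5.5 − 0.0)/2 = 2.75 m; q_2 = 0.250 × 0.50 × 2.75 = 0.3438 m³/s
w_3 = (10.1 − 4.5)/2 = 2.8 m; q_3 = 0.264 × 0.63 × 2.8 = 0.4657 m³/s
Stations 1, 4 contribute zero (depth or velocity is 0).
Q = Σ qᵢ = 0.8094 m³/s

0.809 m³/s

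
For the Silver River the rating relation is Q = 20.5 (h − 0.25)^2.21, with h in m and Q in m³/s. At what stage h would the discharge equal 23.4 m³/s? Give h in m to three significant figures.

1.31 m

h − h₀ = (Q/C)^(1/b) = (23.4/20.5)^(1/2.21) = 1.062 m
h = 0.25 + 1.062 = 1.312 m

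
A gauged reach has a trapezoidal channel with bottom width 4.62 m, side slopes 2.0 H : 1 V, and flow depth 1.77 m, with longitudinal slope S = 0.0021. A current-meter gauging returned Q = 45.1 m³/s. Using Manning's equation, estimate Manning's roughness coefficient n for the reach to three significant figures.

A = (b + z·y)·y = (4.62 + 2.0×1.77)×1.77 = 14.44 m²
P = b + 2y√(1+z²) = 4.62 + 2×1.77×√(1+2.0²) = 12.54 m
R = A/P = 14.44/12.54 = 1.152 m
n = (1/Q)·A·R^(2/3)·S^(1/2) = (1/45.1) × 14.44 × 1.099 × 0.04583 = 0.01613

0.0161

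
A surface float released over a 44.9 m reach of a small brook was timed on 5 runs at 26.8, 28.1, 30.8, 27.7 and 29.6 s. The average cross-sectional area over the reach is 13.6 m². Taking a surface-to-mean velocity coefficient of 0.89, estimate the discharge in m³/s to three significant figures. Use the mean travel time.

19.0 m³/s

t̄ = (26.8 + 28.1 + 30.8 + 27.7 + 29.6) / 5 = 28.6 s
v_surface = L / t̄ = 44.9 / 28.6 = 1.570 m/s
v_mean = 0.89 × 1.570 = 1.397 m/s
Q = A × v_mean = 13.6 × 1.397 = 19.00 m³/s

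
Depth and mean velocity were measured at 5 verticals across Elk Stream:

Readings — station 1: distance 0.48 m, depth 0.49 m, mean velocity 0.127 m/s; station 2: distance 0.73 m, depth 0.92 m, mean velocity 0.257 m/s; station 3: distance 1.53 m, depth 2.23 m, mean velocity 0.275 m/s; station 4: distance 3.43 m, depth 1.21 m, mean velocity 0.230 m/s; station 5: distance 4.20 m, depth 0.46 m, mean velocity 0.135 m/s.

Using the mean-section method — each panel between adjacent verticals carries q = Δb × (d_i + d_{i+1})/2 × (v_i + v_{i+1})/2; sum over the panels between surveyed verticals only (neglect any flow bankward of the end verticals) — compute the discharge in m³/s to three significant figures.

Panel 1-2: Δb = 0.25 m, d̄ = (0.49+0.92)/2 = 0.705, v̄ = (0.127+0.257)/2 = 0.192 → q = 0.25×0.705×0.192 = 0.03384 m³/s
Panel 2-3: Δb = 0.8 m, d̄ = (0.92+2.23)/2 = 1.575, v̄ = (0.257+0.275)/2 = 0.266 → q = 0.8×1.575×0.266 = 0.3352 m³/s
Panel 3-4: Δb = 1.9 m, d̄ = (2.23+1.21)/2 = 1.72, v̄ = (0.275+0.230)/2 = 0.2525 → q = 1.9×1.72×0.2525 = 0.8252 m³/s
Panel 4-5: Δb = 0.77 m, d̄ = (1.21+0.46)/2 = 0.835, v̄ = (0.230+0.135)/2 = 0.1825 → q = 0.77×0.835×0.1825 = 0.1173 m³/s
Q = Σ q = 1.312 m³/s

1.31 m³/s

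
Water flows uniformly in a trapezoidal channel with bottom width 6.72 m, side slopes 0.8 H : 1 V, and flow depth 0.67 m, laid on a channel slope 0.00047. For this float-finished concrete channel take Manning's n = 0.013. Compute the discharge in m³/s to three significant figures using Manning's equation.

5.61 m³/s

A = (b + z·y)·y = (6.72 + 0.8×0.67)×0.67 = 4.862 m²
P = b + 2y√(1+z²) = 6.72 + 2×0.67×√(1+0.8²) = 8.436 m
R = A/P = 4.862/8.436 = 0.5763 m
Q = (1/n)·A·R^(2/3)·S^(1/2) = (1/0.013) × 4.862 × 0.5763^(2/3) × 0.00047^(1/2) = 5.614 m³/s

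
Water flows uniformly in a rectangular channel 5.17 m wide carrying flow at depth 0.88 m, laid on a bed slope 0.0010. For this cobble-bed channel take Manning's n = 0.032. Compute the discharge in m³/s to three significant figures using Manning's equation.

3.40 m³/s

A = b·y = 5.17 × 0.88 = 4.550 m²
P = b + 2y = 5.17 + 2×0.88 = 6.930 m
R = A/P = 4.550/6.930 = 0.6565 m
Q = (1/n)·A·R^(2/3)·S^(1/2) = (1/0.032) × 4.550 × 0.6565^(2/3) × 0.0010^(1/2) = 3.396 m³/s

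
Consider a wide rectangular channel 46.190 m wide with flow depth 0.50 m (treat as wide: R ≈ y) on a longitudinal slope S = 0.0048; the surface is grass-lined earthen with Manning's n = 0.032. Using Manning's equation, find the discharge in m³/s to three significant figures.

31.5 m³/s

A = b·y = 46.190 × 0.50 = 23.10 m²
Wide channel: R ≈ y = 0.50 m
Q = (1/n)·A·R^(2/3)·S^(1/2) = (1/0.032) × 23.10 × 0.5000^(2/3) × 0.0048^(1/2) = 31.50 m³/s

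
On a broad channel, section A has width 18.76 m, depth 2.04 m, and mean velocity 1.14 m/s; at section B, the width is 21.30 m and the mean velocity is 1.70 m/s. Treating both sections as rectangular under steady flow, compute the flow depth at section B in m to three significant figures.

1.20 m

Q = A₁V₁ = (18.76×2.04) × 1.14 = 43.63 m³/s
d₂ = Q/(b₂ V₂) = 43.63/(21.30×1.70) = 1.205 m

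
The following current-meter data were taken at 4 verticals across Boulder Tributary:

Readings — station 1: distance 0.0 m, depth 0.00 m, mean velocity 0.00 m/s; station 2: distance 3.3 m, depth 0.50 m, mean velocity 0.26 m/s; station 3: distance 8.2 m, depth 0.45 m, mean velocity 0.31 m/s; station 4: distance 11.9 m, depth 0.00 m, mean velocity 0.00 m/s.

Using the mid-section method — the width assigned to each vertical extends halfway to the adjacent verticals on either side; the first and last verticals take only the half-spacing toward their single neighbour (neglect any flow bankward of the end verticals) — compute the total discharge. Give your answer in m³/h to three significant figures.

4080 m³/h

w_2 = (8.2 − 0.0)/2 = 4.1 m; q_2 = 0.26 × 0.50 × 4.1 = 0.5330 m³/s
w_3 = (11.9 − 3.3)/2 = 4.3 m; q_3 = 0.31 × 0.45 × 4.3 = 0.5999 m³/s
Stations 1, 4 contribute zero (depth or velocity is 0).
Q = Σ qᵢ = 1.133 m³/s
= 1.133 × 3600 = 4078 m³/h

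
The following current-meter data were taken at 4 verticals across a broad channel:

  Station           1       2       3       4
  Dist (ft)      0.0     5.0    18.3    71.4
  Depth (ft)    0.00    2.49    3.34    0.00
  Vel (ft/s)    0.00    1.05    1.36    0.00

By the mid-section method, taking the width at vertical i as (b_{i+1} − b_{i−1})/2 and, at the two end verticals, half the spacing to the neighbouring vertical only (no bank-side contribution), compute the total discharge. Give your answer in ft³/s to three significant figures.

175 ft³/s

w_2 = (18.3 − 0.0)/2 = 9.15 ft; q_2 = 1.05 × 2.49 × 9.15 = 23.92 ft³/s
w_3 = (71.4 − 5.0)/2 = 33.2 ft; q_3 = 1.36 × 3.34 × 33.2 = 150.8 ft³/s
Stations 1, 4 contribute zero (depth or velocity is 0).
Q = Σ qᵢ = 174.7 ft³/s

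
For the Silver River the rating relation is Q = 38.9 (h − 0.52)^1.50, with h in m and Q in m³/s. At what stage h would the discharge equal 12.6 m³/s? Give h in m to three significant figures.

h − h₀ = (Q/C)^(1/b) = (12.6/38.9)^(1/1.50) = 0.4716 m
h = 0.52 + 0.4716 = 0.9916 m

0.992 m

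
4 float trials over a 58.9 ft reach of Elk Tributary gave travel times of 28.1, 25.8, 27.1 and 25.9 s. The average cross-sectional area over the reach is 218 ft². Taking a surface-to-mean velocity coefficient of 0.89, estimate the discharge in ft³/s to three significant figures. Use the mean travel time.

t̄ = (28.1 + 25.8 + 27.1 + 25.9) / 4 = 26.725 s
v_surface = L / t̄ = 58.9 / 26.725 = 2.204 ft/s
v_mean = 0.89 × 2.204 = 1.961 ft/s
Q = A × v_mean = 218 × 1.961 = 427.6 ft³/s

428 ft³/s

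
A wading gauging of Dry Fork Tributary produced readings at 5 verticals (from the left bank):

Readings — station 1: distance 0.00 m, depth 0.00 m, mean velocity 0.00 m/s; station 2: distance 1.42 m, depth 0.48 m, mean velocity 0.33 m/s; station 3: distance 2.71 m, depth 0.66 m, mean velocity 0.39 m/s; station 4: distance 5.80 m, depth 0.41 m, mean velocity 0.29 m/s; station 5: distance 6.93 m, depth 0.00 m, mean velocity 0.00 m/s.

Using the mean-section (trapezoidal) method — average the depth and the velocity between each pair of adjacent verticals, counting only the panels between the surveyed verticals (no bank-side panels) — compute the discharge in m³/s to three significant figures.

Panel 1-2: Δb = 1.42 m, d̄ = (0.00+0.48)/2 = 0.24, v̄ = (0.00+0.33)/2 = 0.165 → q = 1.42×0.24×0.165 = 0.05623 m³/s
Panel 2-3: Δb = 1.29 m, d̄ = (0.48+0.66)/2 = 0.57, v̄ = (0.33+0.39)/2 = 0.36 → q = 1.29×0.57×0.36 = 0.2647 m³/s
Panel 3-4: Δb = 3.09 m, d̄ = (0.66+0.41)/2 = 0.535, v̄ = (0.39+0.29)/2 = 0.34 → q = 3.09×0.535×0.34 = 0.5621 m³/s
Panel 4-5: Δb = 1.13 m, d̄ = (0.41+0.00)/2 = 0.205, v̄ = (0.29+0.00)/2 = 0.145 → q = 1.13×0.205×0.145 = 0.03359 m³/s
Q = Σ q = 0.9166 m³/s

0.917 m³/s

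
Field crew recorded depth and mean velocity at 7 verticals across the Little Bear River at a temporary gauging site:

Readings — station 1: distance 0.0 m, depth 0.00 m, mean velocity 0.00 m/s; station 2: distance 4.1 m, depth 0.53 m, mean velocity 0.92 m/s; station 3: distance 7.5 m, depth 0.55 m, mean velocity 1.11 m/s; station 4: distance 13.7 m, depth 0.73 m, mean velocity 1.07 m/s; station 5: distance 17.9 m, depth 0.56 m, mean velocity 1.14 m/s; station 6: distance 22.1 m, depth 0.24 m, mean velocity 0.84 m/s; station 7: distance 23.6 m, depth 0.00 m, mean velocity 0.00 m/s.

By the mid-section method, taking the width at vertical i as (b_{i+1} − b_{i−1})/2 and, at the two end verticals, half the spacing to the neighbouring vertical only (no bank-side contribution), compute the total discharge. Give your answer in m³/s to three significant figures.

12.1 m³/s

w_2 = (7.5 − 0.0)/2 = 3.75 m; q_2 = 0.92 × 0.53 × 3.75 = 1.829 m³/s
w_3 = (13.7 − 4.1)/2 = 4.8 m; q_3 = 1.11 × 0.55 × 4.8 = 2.930 m³/s
w_4 = (17.9 − 7.5)/2 = 5.2 m; q_4 = 1.07 × 0.73 × 5.2 = 4.062 m³/s
w_5 = (22.1 − 13.7)/2 = 4.2 m; q_5 = 1.14 × 0.56 × 4.2 = 2.681 m³/s
w_6 = (23.6 − 17.9)/2 = 2.85 m; q_6 = 0.84 × 0.24 × 2.85 = 0.5746 m³/s
Stations 1, 7 contribute zero (depth or velocity is 0).
Q = Σ qᵢ = 12.08 m³/s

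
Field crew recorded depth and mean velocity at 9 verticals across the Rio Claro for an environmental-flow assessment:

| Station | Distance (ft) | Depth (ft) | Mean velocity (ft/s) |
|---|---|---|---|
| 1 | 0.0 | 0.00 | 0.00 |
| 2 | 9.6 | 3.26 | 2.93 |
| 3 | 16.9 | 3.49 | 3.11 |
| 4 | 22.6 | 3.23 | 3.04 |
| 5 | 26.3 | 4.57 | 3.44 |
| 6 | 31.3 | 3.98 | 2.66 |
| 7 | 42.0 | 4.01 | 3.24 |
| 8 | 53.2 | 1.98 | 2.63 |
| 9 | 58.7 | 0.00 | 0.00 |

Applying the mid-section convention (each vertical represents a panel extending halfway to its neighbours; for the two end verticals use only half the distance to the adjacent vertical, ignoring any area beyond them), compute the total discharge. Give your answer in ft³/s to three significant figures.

535 ft³/s

w_2 = (16.9 − 0.0)/2 = 8.45 ft; q_2 = 2.93 × 3.26 × 8.45 = 80.71 ft³/s
w_3 = (22.6 − 9.6)/2 = 6.5 ft; q_3 = 3.11 × 3.49 × 6.5 = 70.55 ft³/s
w_4 = (26.3 − 16.9)/2 = 4.7 ft; q_4 = 3.04 × 3.23 × 4.7 = 46.15 ft³/s
w_5 = (31.3 − 22.6)/2 = 4.35 ft; q_5 = 3.44 × 4.57 × 4.35 = 68.39 ft³/s
w_6 = (42.0 − 26.3)/2 = 7.85 ft; q_6 = 2.66 × 3.98 × 7.85 = 83.11 ft³/s
w_7 = (53.2 − 31.3)/2 = 10.95 ft; q_7 = 3.24 × 4.01 × 10.95 = 142.3 ft³/s
w_8 = (58.7 − 42.0)/2 = 8.35 ft; q_8 = 2.63 × 1.98 × 8.35 = 43.48 ft³/s
Stations 1, 9 contribute zero (depth or velocity is 0).
Q = Σ qᵢ = 534.7 ft³/s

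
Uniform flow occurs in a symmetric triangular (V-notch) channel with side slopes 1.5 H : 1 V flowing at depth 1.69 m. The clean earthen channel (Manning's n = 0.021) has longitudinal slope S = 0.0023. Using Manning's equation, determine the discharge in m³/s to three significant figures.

A = z·y² = 1.5×1.69² = 4.284 m²
P = 2y√(1+z²) = 2×1.69×√(1+1.5²) = 6.093 m
R = A/P = 4.284/6.093 = 0.7031 m
Q = (1/n)·A·R^(2/3)·S^(1/2) = (1/0.021) × 4.284 × 0.7031^(2/3) × 0.0023^(1/2) = 7.736 m³/s

7.74 m³/s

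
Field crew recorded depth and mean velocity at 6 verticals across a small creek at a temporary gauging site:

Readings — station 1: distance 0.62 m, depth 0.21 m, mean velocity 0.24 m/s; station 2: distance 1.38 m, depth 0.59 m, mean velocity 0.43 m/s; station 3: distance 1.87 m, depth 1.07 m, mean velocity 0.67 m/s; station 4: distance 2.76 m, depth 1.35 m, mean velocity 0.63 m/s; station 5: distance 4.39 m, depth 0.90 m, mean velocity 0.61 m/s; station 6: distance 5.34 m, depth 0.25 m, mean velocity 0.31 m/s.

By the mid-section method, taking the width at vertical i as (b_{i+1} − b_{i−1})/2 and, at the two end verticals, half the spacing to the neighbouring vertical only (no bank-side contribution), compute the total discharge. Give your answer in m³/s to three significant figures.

w_1 = (1.38 − 0.62)/2 = 0.38 m; q_1 = 0.24 × 0.21 × 0.38 = 0.01915 m³/s
w_2 = (1.87 − 0.62)/2 = 0.625 m; q_2 = 0.43 × 0.59 × 0.625 = 0.1586 m³/s
w_3 = (2.76 − 1.38)/2 = 0.69 m; q_3 = 0.67 × 1.07 × 0.69 = 0.4947 m³/s
w_4 = (4.39 − 1.87)/2 = 1.26 m; q_4 = 0.63 × 1.35 × 1.26 = 1.072 m³/s
w_5 = (5.34 − 2.76)/2 = 1.29 m; q_5 = 0.61 × 0.90 × 1.29 = 0.7082 m³/s
w_6 = (5.34 − 4.39)/2 = 0.475 m; q_6 = 0.31 × 0.25 × 0.475 = 0.03681 m³/s
Q = Σ qᵢ = 2.489 m³/s

2.49 m³/s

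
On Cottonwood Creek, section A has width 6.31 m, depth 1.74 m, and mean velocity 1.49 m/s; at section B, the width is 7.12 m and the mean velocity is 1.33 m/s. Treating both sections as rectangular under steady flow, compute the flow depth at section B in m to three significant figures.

Q = A₁V₁ = (6.31×1.74) × 1.49 = 16.36 m³/s
d₂ = Q/(b₂ V₂) = 16.36/(7.12×1.33) = 1.728 m

1.73 m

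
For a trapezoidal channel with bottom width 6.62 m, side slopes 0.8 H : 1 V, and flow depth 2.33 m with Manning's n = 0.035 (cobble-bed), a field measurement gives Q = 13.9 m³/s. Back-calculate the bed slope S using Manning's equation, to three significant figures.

A = (b + z·y)·y = (6.62 + 0.8×2.33)×2.33 = 19.77 m²
P = b + 2y√(1+z²) = 6.62 + 2×2.33×√(1+0.8²) = 12.59 m
R = A/P = 19.77/12.59 = 1.570 m
S = (Q·n / (1·A·R^(2/3)))² = (13.9×0.035 / (1×19.77×1.351))² = 0.0003318

0.000332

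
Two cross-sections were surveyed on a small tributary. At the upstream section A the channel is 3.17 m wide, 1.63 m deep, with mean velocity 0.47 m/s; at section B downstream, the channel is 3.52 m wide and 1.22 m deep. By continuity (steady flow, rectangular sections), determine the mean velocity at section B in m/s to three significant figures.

Q = A₁V₁ = (3.17×1.63) × 0.47 = 2.429 m³/s
A₂ = 3.52 × 1.22 = 4.294 m²
V₂ = Q/A₂ = 2.429/4.294 = 0.5655 m/s

0.566 m/s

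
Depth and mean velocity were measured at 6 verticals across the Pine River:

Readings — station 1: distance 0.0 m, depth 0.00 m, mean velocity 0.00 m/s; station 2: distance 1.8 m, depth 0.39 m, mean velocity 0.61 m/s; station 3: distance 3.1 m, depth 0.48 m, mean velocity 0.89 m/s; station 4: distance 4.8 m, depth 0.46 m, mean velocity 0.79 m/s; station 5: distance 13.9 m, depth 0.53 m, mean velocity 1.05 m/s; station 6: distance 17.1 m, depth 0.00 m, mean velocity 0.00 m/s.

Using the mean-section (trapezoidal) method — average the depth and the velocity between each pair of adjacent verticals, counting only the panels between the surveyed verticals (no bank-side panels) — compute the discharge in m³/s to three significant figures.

5.79 m³/s

Panel 1-2: Δb = 1.8 m, d̄ = (0.00+0.39)/2 = 0.195, v̄ = (0.00+0.61)/2 = 0.305 → q = 1.8×0.195×0.305 = 0.1071 m³/s
Panel 2-3: Δb = 1.3 m, d̄ = (0.39+0.48)/2 = 0.435, v̄ = (0.61+0.89)/2 = 0.75 → q = 1.3×0.435×0.75 = 0.4241 m³/s
Panel 3-4: Δb = 1.7 m, d̄ = (0.48+0.46)/2 = 0.47, v̄ = (0.89+0.79)/2 = 0.84 → q = 1.7×0.47×0.84 = 0.6712 m³/s
Panel 4-5: Δb = 9.1 m, d̄ = (0.46+0.53)/2 = 0.495, v̄ = (0.79+1.05)/2 = 0.92 → q = 9.1×0.495×0.92 = 4.144 m³/s
Panel 5-6: Δb = 3.2 m, d̄ = (0.53+0.00)/2 = 0.265, v̄ = (1.05+0.00)/2 = 0.525 → q = 3.2×0.265×0.525 = 0.4452 m³/s
Q = Σ q = 5.792 m³/s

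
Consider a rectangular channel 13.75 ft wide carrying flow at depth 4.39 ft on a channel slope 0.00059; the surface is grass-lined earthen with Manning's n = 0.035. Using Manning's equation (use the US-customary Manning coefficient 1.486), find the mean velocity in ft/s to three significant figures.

1.99 ft/s

A = b·y = 13.75 × 4.39 = 60.36 ft²
P = b + 2y = 13.75 + 2×4.39 = 22.53 ft
R = A/P = 60.36/22.53 = 2.679 ft
Q = (1.486/n)·A·R^(2/3)·S^(1/2) = (1.486/0.035) × 60.36 × 2.679^(2/3) × 0.00059^(1/2) = 120.1 ft³/s
V = Q/A = 120.1/60.36 = 1.989 ft/s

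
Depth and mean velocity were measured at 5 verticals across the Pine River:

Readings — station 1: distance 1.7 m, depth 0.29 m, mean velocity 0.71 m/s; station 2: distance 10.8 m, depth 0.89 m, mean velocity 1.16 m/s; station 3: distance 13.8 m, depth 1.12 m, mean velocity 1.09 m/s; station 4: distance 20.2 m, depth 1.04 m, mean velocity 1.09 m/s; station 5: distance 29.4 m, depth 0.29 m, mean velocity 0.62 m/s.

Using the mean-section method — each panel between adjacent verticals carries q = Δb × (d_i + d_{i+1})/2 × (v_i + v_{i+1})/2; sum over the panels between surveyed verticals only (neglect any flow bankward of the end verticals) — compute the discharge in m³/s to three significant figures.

Panel 1-2: Δb = 9.1 m, d̄ = (0.29+0.89)/2 = 0.59, v̄ = (0.71+1.16)/2 = 0.935 → q = 9.1×0.59×0.935 = 5.020 m³/s
Panel 2-3: Δb = 3 m, d̄ = (0.89+1.12)/2 = 1.005, v̄ = (1.16+1.09)/2 = 1.125 → q = 3×1.005×1.125 = 3.392 m³/s
Panel 3-4: Δb = 6.4 m, d̄ = (1.12+1.04)/2 = 1.08, v̄ = (1.09+1.09)/2 = 1.09 → q = 6.4×1.08×1.09 = 7.534 m³/s
Panel 4-5: Δb = 9.2 m, d̄ = (1.04+0.29)/2 = 0.665, v̄ = (1.09+0.62)/2 = 0.855 → q = 9.2×0.665×0.855 = 5.231 m³/s
Q = Σ q = 21.18 m³/s

21.2 m³/s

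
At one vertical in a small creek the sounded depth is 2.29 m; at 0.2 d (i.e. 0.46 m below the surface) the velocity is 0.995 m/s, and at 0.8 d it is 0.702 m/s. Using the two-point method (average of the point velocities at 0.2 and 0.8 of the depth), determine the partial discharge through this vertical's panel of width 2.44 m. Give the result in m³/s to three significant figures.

v̄ = (0.995 + 0.702) / 2 = 0.8485 m/s
q = v̄ × d × w = 0.8485 × 2.29 × 2.44 = 4.741 m³/s

4.74 m³/s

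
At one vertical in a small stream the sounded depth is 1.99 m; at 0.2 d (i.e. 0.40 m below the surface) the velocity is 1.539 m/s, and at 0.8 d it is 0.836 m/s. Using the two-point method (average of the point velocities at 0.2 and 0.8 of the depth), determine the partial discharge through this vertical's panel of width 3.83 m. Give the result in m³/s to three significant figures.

v̄ = (1.539 + 0.836) / 2 = 1.188 m/s
q = v̄ × d × w = 1.188 × 1.99 × 3.83 = 9.051 m³/s

9.05 m³/s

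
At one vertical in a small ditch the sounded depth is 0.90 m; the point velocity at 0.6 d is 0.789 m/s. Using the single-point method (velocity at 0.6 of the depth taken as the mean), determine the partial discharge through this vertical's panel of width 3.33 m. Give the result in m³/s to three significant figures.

v̄ = v₀.₆ = 0.789 m/s
q = v̄ × d × w = 0.7890 × 0.90 × 3.33 = 2.365 m³/s

2.36 m³/s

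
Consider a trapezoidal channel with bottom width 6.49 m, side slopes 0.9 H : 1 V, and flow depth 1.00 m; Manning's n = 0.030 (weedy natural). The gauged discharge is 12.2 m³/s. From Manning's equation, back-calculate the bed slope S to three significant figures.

0.00328

A = (b + z·y)·y = (6.49 + 0.9×1.00)×1.00 = 7.390 m²
P = b + 2y√(1+z²) = 6.49 + 2×1.00×√(1+0.9²) = 9.181 m
R = A/P = 7.390/9.181 = 0.8049 m
S = (Q·n / (1·A·R^(2/3)))² = (12.2×0.030 / (1×7.390×0.8653))² = 0.003276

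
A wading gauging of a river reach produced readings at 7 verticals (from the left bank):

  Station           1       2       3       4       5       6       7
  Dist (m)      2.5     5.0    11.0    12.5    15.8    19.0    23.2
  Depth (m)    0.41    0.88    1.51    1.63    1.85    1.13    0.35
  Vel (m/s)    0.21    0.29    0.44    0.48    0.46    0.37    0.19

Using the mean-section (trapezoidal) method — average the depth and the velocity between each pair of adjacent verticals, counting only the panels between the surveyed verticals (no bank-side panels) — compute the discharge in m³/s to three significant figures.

Panel 1-2: Δb = 2.5 m, d̄ = (0.41+0.88)/2 = 0.645, v̄ = (0.21+0.29)/2 = 0.25 → q = 2.5×0.645×0.25 = 0.4031 m³/s
Panel 2-3: Δb = 6 m, d̄ = (0.88+1.51)/2 = 1.195, v̄ = (0.29+0.44)/2 = 0.365 → q = 6×1.195×0.365 = 2.617 m³/s
Panel 3-4: Δb = 1.5 m, d̄ = (1.51+1.63)/2 = 1.57, v̄ = (0.44+0.48)/2 = 0.46 → q = 1.5×1.57×0.46 = 1.083 m³/s
Panel 4-5: Δb = 3.3 m, d̄ = (1.63+1.85)/2 = 1.74, v̄ = (0.48+0.46)/2 = 0.47 → q = 3.3×1.74×0.47 = 2.699 m³/s
Panel 5-6: Δb = 3.2 m, d̄ = (1.85+1.13)/2 = 1.49, v̄ = (0.46+0.37)/2 = 0.415 → q = 3.2×1.49×0.415 = 1.979 m³/s
Panel 6-7: Δb = 4.2 m, d̄ = (1.13+0.35)/2 = 0.74, v̄ = (0.37+0.19)/2 = 0.28 → q = 4.2×0.74×0.28 = 0.8702 m³/s
Q = Σ q = 9.651 m³/s

9.65 m³/s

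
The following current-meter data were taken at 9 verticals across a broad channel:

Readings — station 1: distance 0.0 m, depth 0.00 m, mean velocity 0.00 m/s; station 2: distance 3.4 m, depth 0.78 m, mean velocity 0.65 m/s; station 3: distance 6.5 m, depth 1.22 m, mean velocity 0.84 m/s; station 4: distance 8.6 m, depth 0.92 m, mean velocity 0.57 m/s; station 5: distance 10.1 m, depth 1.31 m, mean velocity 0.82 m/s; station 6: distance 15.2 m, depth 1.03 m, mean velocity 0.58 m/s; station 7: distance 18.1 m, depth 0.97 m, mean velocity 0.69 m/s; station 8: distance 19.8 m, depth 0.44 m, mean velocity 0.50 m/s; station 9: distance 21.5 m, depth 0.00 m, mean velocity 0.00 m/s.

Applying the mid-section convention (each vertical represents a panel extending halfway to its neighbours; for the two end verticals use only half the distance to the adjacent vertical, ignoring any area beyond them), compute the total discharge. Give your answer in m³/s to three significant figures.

13.1 m³/s

w_2 = (6.5 − 0.0)/2 = 3.25 m; q_2 = 0.65 × 0.78 × 3.25 = 1.648 m³/s
w_3 = (8.6 − 3.4)/2 = 2.6 m; q_3 = 0.84 × 1.22 × 2.6 = 2.664 m³/s
w_4 = (10.1 − 6.5)/2 = 1.8 m; q_4 = 0.57 × 0.92 × 1.8 = 0.9439 m³/s
w_5 = (15.2 − 8.6)/2 = 3.3 m; q_5 = 0.82 × 1.31 × 3.3 = 3.545 m³/s
w_6 = (18.1 − 10.1)/2 = 4 m; q_6 = 0.58 × 1.03 × 4 = 2.390 m³/s
w_7 = (19.8 − 15.2)/2 = 2.3 m; q_7 = 0.69 × 0.97 × 2.3 = 1.539 m³/s
w_8 = (21.5 − 18.1)/2 = 1.7 m; q_8 = 0.50 × 0.44 × 1.7 = 0.3740 m³/s
Stations 1, 9 contribute zero (depth or velocity is 0).
Q = Σ qᵢ = 13.10 m³/s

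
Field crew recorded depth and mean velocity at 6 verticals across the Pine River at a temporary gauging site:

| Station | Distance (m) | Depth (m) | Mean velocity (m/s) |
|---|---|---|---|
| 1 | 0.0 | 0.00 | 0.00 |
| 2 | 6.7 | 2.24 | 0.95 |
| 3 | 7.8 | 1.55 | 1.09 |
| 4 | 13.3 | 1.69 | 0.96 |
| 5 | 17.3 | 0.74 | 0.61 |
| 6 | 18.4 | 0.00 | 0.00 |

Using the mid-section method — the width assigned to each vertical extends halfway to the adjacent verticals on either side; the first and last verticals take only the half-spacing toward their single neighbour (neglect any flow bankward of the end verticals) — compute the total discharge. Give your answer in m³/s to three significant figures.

22.7 m³/s

w_2 = (7.8 − 0.0)/2 = 3.9 m; q_2 = 0.95 × 2.24 × 3.9 = 8.299 m³/s
w_3 = (13.3 − 6.7)/2 = 3.3 m; q_3 = 1.09 × 1.55 × 3.3 = 5.575 m³/s
w_4 = (17.3 − 7.8)/2 = 4.75 m; q_4 = 0.96 × 1.69 × 4.75 = 7.706 m³/s
w_5 = (18.4 − 13.3)/2 = 2.55 m; q_5 = 0.61 × 0.74 × 2.55 = 1.151 m³/s
Stations 1, 6 contribute zero (depth or velocity is 0).
Q = Σ qᵢ = 22.73 m³/s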